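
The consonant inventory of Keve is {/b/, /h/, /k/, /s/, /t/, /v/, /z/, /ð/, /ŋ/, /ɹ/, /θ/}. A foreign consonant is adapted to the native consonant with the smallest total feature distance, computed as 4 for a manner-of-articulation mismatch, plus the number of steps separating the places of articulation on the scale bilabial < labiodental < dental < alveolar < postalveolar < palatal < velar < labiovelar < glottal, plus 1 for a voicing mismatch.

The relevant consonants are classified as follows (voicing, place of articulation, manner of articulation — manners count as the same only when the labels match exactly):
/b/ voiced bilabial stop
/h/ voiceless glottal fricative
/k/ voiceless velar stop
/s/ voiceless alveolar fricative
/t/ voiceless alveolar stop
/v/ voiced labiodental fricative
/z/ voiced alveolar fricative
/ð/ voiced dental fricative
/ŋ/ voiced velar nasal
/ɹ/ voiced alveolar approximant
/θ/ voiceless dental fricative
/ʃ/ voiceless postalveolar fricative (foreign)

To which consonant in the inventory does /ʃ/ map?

s

/s/ is closest: same manner (fricative), place distance 1 (postalveolar→alveolar), same voicing; total 1. Next closest is /z/ at distance 2.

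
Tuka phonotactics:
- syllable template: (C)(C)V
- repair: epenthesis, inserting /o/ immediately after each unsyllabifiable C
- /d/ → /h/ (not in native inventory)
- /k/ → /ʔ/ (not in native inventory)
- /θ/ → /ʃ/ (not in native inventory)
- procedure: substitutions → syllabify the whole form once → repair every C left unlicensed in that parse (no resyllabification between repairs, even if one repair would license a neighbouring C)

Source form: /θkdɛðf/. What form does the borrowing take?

Substitution: /θ/ → /ʃ/, /k/ → /ʔ/, /d/ → /h/, giving /ʃʔhɛðf/.
Under (C)(C)V, the unsyllabifiable consonants are /ʃ/, /ð/, /f/ (no codas are permitted; onsets may contain at most 2 consonants).
Inserting the epenthetic vowel yields /ʃ/ → /ʃo/, /ð/ → /ðo/, /f/ → /fo/.

ʃoʔhɛðofo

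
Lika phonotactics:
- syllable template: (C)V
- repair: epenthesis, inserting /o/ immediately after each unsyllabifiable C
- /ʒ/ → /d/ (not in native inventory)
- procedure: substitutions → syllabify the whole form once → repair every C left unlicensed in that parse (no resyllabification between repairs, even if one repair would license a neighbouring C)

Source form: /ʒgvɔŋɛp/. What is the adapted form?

Substitution: /ʒ/ → /d/, giving /dgvɔŋɛp/.
Under (C)V, the unsyllabifiable consonants are /d/, /g/, /p/ (no codas are permitted; onsets are limited to one consonant).
Each unlicensed consonant becomes the onset of a new syllable: /d/ → /do/, /g/ → /go/, /p/ → /po/.

dogovɔŋɛpo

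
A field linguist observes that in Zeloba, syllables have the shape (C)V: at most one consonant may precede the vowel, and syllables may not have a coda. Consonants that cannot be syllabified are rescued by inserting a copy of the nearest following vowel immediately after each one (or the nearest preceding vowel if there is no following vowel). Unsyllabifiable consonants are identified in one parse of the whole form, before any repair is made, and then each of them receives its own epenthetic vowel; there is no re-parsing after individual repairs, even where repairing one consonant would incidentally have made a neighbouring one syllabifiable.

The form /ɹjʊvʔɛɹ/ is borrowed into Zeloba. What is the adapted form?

Syllabifying with onset maximization leaves /ɹ/, /v/, /ɹ/ stranded (no codas are permitted; onsets are limited to one consonant).
Epenthesis after each stranded consonant: /ɹ/ → /ɹʊ/, /v/ → /vɛ/, /ɹ/ → /ɹɛ/.

ɹʊjʊvɛʔɛɹɛ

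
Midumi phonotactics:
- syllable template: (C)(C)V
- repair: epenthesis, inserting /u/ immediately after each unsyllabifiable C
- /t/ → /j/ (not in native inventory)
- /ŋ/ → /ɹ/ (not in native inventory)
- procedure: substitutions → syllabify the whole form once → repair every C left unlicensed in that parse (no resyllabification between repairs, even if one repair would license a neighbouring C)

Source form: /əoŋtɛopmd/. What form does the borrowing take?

Substitution: /ŋ/ → /ɹ/, /t/ → /j/, giving /əoɹjɛopmd/.
Under (C)(C)V, the unsyllabifiable consonants are /p/, /m/, /d/ (no codas are permitted; onsets may contain at most 2 consonants).
Epenthesis after each stranded consonant: /p/ → /pu/, /m/ → /mu/, /d/ → /du/.

əoɹjɛopumudu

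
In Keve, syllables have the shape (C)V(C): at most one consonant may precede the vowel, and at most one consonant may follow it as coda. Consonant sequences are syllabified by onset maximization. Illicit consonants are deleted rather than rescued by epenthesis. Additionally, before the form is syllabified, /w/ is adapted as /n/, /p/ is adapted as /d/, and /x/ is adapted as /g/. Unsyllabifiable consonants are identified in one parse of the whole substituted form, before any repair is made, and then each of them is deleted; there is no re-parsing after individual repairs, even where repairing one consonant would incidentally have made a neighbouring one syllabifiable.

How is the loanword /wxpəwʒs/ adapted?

Substitution: /w/ → /n/, /x/ → /g/, /p/ → /d/, giving /ngdənʒs/.
Under (C)V(C), the unsyllabifiable consonants are /n/, /g/, /ʒ/, /s/ (at most one coda consonant is licensed; onsets are limited to one consonant).
Deleting the stranded consonants removes /n/, /g/, /ʒ/, /s/.

dən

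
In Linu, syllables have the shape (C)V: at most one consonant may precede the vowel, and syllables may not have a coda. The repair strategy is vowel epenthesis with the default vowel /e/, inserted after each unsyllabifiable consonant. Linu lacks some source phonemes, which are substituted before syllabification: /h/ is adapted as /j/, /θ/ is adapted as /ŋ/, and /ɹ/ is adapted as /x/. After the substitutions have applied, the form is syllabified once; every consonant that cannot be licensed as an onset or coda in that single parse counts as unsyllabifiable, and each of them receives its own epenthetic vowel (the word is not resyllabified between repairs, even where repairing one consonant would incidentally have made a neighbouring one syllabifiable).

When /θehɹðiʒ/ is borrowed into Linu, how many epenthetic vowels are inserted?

3

After substitution the input is /ŋejxðiʒ/.
The unsyllabifiable consonants are /j/, /x/, /ʒ/; each receives one epenthetic vowel.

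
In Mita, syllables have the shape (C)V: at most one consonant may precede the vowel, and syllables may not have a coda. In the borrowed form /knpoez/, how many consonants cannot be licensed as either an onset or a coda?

3

Under (C)V, the unsyllabifiable consonants are /k/, /n/, /z/ (no codas are permitted; onsets are limited to one consonant).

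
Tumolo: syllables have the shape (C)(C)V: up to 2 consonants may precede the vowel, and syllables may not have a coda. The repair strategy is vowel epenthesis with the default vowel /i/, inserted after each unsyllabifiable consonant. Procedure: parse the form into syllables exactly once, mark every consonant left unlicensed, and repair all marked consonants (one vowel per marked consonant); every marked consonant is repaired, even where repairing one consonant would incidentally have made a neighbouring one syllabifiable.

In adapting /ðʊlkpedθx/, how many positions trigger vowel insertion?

4

The unsyllabifiable consonants are /l/, /d/, /θ/, /x/; each receives one epenthetic vowel.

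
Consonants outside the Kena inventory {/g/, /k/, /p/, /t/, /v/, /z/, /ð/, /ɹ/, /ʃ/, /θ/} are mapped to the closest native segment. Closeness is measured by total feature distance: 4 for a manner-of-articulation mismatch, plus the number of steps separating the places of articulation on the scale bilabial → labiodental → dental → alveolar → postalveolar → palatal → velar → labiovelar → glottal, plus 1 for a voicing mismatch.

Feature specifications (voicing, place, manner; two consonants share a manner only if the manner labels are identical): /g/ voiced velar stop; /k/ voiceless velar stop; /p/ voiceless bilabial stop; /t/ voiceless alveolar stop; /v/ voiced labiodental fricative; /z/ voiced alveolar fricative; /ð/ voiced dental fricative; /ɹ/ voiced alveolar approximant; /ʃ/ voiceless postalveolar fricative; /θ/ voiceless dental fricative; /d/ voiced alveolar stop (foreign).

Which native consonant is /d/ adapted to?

/t/ is closest: same manner (stop), place distance 0 (alveolar→alveolar), voicing differs (+1); total 1. Next closest is /g/ at distance 3.

t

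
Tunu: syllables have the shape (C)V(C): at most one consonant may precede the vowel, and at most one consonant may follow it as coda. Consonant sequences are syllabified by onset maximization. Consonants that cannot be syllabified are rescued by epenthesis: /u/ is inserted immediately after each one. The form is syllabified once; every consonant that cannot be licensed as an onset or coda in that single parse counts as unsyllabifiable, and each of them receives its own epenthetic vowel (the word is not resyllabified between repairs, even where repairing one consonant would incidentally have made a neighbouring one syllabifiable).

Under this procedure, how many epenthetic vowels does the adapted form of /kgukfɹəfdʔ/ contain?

The unsyllabifiable consonants are /k/, /f/, /d/, /ʔ/; each receives one epenthetic vowel.

4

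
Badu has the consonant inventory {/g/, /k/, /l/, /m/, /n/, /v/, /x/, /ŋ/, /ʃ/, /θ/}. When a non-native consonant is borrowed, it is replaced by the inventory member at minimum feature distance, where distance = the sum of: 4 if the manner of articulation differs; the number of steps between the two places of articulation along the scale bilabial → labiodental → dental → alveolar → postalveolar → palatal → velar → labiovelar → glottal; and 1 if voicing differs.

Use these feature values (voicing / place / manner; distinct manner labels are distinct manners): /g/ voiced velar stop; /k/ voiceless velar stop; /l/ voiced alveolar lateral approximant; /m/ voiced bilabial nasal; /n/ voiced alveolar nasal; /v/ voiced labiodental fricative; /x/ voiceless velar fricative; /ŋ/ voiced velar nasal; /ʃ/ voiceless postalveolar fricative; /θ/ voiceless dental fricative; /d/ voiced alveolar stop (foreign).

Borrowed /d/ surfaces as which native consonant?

g

/g/ is closest: same manner (stop), place distance 3 (alveolar→velar), same voicing; total 3. Next closest is /k/ at distance 4.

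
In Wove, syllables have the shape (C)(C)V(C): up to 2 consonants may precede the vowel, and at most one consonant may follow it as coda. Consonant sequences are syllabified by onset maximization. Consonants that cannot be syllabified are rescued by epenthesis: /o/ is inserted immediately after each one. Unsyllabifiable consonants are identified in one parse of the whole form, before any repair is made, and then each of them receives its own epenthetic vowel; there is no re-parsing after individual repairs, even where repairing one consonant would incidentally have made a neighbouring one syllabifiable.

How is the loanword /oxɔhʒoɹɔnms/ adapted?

oxɔhʒoɹɔnmoso

Syllabifying with onset maximization leaves /m/, /s/ stranded (at most one coda consonant is licensed; onsets may contain at most 2 consonants).
Epenthesis after each stranded consonant: /m/ → /mo/, /s/ → /so/.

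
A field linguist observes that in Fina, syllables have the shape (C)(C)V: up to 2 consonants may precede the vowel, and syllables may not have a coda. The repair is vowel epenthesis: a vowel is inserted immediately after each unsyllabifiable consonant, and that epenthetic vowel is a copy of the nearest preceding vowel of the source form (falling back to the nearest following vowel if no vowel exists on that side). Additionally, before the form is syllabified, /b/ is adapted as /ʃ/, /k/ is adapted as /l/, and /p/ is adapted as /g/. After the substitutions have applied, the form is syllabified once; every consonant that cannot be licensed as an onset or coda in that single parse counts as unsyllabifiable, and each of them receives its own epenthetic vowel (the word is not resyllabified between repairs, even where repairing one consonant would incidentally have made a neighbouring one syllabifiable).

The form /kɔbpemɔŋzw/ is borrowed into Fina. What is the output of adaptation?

lɔʃgemɔŋɔzɔwɔ

Substitution: /k/ → /l/, /b/ → /ʃ/, /p/ → /g/, giving /lɔʃgemɔŋzw/.
The consonants /ŋ/, /z/, /w/ cannot be parsed into a legal (C)(C)V syllable (no codas are permitted; onsets may contain at most 2 consonants).
Epenthesis after each stranded consonant: /ŋ/ → /ŋɔ/, /z/ → /zɔ/, /w/ → /wɔ/.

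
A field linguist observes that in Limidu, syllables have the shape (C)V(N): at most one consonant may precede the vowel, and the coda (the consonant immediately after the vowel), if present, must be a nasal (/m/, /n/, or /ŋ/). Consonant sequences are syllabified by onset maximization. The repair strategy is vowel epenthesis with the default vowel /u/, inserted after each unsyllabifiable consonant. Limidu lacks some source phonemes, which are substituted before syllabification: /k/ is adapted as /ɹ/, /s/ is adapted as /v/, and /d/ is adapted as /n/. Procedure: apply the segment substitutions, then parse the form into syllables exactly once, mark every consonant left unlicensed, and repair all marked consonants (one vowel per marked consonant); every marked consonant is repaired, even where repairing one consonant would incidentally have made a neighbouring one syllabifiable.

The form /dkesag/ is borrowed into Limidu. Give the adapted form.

Substitution: /d/ → /n/, /k/ → /ɹ/, /s/ → /v/, giving /nɹevag/.
Under (C)V(N), the unsyllabifiable consonants are /n/, /g/ (only a nasal (/m/, /n/, or /ŋ/) is licensed in coda position; onsets are limited to one consonant).
Epenthesis after each stranded consonant: /n/ → /nu/, /g/ → /gu/.

nuɹevagu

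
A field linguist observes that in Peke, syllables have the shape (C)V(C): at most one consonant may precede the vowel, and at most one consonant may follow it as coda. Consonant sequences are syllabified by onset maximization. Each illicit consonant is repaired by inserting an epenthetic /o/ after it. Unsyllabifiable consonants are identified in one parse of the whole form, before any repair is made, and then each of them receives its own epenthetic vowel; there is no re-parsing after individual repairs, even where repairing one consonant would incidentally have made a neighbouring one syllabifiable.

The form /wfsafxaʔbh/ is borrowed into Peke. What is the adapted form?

wofosafxaʔboho

Under (C)V(C), the unsyllabifiable consonants are /w/, /f/, /b/, /h/ (at most one coda consonant is licensed; onsets are limited to one consonant).
Inserting the epenthetic vowel yields /w/ → /wo/, /f/ → /fo/, /b/ → /bo/, /h/ → /ho/.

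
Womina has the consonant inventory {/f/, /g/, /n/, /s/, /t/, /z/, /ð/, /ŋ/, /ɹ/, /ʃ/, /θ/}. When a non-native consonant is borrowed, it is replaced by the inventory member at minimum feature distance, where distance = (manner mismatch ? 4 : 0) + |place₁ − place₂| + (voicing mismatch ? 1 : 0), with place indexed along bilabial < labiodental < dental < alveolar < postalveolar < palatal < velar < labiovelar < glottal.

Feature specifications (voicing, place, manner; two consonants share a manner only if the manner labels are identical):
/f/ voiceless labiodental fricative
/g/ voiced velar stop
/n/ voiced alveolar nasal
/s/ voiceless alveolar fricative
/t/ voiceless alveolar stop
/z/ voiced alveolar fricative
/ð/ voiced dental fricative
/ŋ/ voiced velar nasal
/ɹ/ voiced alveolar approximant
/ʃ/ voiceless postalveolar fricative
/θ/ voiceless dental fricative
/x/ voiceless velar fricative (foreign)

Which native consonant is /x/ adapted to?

ʃ

/ʃ/ is closest: same manner (fricative), place distance 2 (velar→postalveolar), same voicing; total 2. Next closest is /s/ at distance 3.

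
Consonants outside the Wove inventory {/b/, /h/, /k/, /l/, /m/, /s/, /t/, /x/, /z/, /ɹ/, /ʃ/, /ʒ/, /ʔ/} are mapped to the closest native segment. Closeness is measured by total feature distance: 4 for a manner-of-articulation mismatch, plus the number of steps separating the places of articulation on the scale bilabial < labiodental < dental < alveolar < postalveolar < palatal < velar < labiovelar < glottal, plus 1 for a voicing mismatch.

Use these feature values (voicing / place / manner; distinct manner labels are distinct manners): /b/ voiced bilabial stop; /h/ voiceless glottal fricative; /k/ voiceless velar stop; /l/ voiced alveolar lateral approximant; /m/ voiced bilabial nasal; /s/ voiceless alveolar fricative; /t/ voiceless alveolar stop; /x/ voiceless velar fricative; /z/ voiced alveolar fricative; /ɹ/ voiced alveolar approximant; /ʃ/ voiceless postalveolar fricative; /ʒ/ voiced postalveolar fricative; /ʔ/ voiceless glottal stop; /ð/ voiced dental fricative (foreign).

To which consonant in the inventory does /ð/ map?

/z/ is closest: same manner (fricative), place distance 1 (dental→alveolar), same voicing; total 1. Next closest is /s/ at distance 2.

z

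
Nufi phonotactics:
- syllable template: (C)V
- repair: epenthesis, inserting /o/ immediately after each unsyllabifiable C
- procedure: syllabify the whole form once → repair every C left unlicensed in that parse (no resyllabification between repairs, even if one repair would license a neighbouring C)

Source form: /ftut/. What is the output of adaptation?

fotuto

Under (C)V, the unsyllabifiable consonants are /f/, /t/ (no codas are permitted; onsets are limited to one consonant).
Epenthesis after each stranded consonant: /f/ → /fo/, /t/ → /to/.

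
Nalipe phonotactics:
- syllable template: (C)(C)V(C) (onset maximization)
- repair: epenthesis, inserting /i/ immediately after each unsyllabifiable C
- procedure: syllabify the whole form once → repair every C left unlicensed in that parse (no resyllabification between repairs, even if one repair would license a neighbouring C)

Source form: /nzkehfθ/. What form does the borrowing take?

The consonants /n/, /f/, /θ/ cannot be parsed into a legal (C)(C)V(C) syllable (at most one coda consonant is licensed; onsets may contain at most 2 consonants).
Each unlicensed consonant becomes the onset of a new syllable: /n/ → /ni/, /f/ → /fi/, /θ/ → /θi/.

nizkehfiθi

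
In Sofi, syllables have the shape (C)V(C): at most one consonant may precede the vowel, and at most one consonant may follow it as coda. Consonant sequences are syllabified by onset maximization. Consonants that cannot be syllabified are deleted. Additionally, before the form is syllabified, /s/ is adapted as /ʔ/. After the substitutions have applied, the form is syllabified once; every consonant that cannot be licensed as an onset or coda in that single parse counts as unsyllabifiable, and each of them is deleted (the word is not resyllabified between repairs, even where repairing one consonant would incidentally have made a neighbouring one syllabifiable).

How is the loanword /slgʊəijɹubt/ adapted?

gʊəijɹub

Substitution: /s/ → /ʔ/, giving /ʔlgʊəijɹubt/.
Under (C)V(C), the unsyllabifiable consonants are /ʔ/, /l/, /t/ (at most one coda consonant is licensed; onsets are limited to one consonant).
Each unlicensed consonant is deleted: /ʔ/, /l/, /t/.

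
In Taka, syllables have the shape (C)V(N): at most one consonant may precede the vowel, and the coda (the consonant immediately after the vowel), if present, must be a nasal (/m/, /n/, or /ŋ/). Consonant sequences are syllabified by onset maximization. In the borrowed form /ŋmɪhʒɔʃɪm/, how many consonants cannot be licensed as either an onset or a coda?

The consonants /ŋ/, /h/ cannot be parsed into a legal (C)V(N) syllable (only a nasal (/m/, /n/, or /ŋ/) is licensed in coda position; onsets are limited to one consonant).

2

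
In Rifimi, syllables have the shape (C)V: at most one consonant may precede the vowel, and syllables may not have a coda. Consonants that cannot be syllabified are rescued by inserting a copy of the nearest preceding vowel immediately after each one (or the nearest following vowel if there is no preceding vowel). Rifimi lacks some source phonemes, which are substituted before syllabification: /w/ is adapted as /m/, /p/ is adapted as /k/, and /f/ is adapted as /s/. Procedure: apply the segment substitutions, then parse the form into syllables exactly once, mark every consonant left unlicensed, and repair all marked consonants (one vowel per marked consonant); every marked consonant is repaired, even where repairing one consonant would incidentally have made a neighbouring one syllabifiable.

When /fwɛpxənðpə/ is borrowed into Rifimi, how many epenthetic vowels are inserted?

After substitution the input is /smɛkxənðkə/.
The unsyllabifiable consonants are /s/, /k/, /n/, /ð/; each receives one epenthetic vowel.

4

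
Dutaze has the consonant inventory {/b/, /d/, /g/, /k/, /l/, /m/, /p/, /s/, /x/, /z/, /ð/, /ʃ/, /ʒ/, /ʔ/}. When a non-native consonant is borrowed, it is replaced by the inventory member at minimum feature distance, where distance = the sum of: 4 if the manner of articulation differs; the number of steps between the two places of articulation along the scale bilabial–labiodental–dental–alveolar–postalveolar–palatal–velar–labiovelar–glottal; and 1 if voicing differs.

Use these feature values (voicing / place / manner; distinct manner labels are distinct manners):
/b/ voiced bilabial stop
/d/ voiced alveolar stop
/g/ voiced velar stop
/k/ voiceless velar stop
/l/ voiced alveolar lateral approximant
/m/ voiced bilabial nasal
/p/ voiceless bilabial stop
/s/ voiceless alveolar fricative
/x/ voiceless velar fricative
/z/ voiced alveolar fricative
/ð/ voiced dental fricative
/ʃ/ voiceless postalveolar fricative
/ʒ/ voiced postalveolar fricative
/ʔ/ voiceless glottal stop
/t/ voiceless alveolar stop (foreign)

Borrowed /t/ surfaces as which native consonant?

d

/d/ is closest: same manner (stop), place distance 0 (alveolar→alveolar), voicing differs (+1); total 1. Next closest is /k/ at distance 3.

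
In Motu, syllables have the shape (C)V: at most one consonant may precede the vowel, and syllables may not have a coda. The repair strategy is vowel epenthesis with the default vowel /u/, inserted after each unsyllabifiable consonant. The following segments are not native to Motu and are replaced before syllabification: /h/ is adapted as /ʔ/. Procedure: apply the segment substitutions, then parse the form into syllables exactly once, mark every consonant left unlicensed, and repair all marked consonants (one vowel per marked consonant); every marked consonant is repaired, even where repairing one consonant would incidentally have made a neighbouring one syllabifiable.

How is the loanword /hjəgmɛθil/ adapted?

Substitution: /h/ → /ʔ/, giving /ʔjəgmɛθil/.
Syllabifying with onset maximization leaves /ʔ/, /g/, /l/ stranded (no codas are permitted; onsets are limited to one consonant).
Each unlicensed consonant becomes the onset of a new syllable: /ʔ/ → /ʔu/, /g/ → /gu/, /l/ → /lu/.

ʔujəgumɛθilu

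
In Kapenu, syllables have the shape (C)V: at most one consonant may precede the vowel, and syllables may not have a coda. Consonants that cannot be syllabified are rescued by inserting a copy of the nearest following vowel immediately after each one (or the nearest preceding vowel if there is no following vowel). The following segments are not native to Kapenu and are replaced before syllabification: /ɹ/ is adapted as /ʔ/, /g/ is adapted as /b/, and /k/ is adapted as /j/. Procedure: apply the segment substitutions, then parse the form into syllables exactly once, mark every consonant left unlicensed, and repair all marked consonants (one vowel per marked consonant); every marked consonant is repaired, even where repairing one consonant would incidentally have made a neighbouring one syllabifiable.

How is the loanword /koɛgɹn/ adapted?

Substitution: /k/ → /j/, /g/ → /b/, /ɹ/ → /ʔ/, giving /joɛbʔn/.
Under (C)V, the unsyllabifiable consonants are /b/, /ʔ/, /n/ (no codas are permitted; onsets are limited to one consonant).
Each unlicensed consonant becomes the onset of a new syllable: /b/ → /bɛ/, /ʔ/ → /ʔɛ/, /n/ → /nɛ/.

joɛbɛʔɛnɛ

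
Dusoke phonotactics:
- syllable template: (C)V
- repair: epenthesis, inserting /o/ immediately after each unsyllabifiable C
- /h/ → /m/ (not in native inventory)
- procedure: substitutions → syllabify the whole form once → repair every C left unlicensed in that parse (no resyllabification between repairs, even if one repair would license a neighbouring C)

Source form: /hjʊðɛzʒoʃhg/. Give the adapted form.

mojʊðɛzoʒoʃomogo

Substitution: /h/ → /m/, giving /mjʊðɛzʒoʃmg/.
Under (C)V, the unsyllabifiable consonants are /m/, /z/, /ʃ/, /m/, /g/ (no codas are permitted; onsets are limited to one consonant).
Epenthesis after each stranded consonant: /m/ → /mo/, /z/ → /zo/, /ʃ/ → /ʃo/, /m/ → /mo/, /g/ → /go/.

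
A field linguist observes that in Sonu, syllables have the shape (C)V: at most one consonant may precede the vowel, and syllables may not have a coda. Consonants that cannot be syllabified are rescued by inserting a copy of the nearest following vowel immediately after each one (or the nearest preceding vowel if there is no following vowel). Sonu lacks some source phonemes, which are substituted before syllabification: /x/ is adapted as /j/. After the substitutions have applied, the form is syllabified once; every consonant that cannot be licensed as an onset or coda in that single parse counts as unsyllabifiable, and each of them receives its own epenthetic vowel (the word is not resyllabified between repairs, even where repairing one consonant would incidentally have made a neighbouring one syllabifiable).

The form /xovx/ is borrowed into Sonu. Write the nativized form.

jovojo

Substitution: /x/ → /j/, giving /jovj/.
Under (C)V, the unsyllabifiable consonants are /v/, /j/ (no codas are permitted; onsets are limited to one consonant).
Each unlicensed consonant becomes the onset of a new syllable: /v/ → /vo/, /j/ → /jo/.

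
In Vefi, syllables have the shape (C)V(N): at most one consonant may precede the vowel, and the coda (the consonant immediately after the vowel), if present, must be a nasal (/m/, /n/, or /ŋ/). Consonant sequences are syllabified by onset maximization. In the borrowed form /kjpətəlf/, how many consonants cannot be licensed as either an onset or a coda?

Syllabifying with onset maximization leaves /k/, /j/, /l/, /f/ stranded (only a nasal (/m/, /n/, or /ŋ/) is licensed in coda position; onsets are limited to one consonant).

4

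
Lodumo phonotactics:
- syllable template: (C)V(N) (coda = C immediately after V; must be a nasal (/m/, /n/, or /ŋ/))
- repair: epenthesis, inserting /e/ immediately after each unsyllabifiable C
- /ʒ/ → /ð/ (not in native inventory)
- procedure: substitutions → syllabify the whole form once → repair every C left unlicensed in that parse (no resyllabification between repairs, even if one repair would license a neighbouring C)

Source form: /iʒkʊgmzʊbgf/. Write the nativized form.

Substitution: /ʒ/ → /ð/, giving /iðkʊgmzʊbgf/.
The consonants /ð/, /g/, /m/, /b/, /g/, /f/ cannot be parsed into a legal (C)V(N) syllable (only a nasal (/m/, /n/, or /ŋ/) is licensed in coda position; onsets are limited to one consonant).
Each unlicensed consonant becomes the onset of a new syllable: /ð/ → /ðe/, /g/ → /ge/, /m/ → /me/, /b/ → /be/, /g/ → /ge/, /f/ → /fe/.

iðekʊgemezʊbegefe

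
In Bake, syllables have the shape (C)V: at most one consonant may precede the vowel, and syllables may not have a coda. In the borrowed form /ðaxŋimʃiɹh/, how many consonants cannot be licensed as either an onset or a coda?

4

Under (C)V, the unsyllabifiable consonants are /x/, /m/, /ɹ/, /h/ (no codas are permitted; onsets are limited to one consonant).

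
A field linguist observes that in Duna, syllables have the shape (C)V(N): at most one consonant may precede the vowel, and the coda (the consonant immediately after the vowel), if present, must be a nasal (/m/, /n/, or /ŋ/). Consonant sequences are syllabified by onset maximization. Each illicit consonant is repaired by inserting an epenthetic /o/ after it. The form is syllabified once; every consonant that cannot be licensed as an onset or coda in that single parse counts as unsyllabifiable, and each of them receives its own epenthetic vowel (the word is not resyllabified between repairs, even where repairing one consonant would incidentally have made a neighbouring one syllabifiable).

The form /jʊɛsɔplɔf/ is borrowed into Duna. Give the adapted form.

jʊɛsɔpolɔfo

Syllabifying with onset maximization leaves /p/, /f/ stranded (only a nasal (/m/, /n/, or /ŋ/) is licensed in coda position; onsets are limited to one consonant).
Inserting the epenthetic vowel yields /p/ → /po/, /f/ → /fo/.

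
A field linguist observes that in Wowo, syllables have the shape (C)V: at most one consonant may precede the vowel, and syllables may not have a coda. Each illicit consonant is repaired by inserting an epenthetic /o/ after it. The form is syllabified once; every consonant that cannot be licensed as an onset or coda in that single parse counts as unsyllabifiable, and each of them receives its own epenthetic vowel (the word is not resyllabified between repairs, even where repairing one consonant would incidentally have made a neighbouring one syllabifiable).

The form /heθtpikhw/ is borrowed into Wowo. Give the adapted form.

heθotopikohowo

Under (C)V, the unsyllabifiable consonants are /θ/, /t/, /k/, /h/, /w/ (no codas are permitted; onsets are limited to one consonant).
Each unlicensed consonant becomes the onset of a new syllable: /θ/ → /θo/, /t/ → /to/, /k/ → /ko/, /h/ → /ho/, /w/ → /wo/.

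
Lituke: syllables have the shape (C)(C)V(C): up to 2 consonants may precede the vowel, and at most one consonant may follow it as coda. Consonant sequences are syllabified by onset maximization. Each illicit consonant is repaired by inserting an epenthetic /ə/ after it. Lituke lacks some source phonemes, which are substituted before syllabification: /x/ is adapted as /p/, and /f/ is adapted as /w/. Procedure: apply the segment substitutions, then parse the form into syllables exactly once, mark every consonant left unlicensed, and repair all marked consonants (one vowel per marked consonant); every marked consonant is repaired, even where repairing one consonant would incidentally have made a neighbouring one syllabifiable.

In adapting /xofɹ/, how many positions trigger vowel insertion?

1

After substitution the input is /powɹ/.
The unsyllabifiable consonants are /ɹ/; each receives one epenthetic vowel.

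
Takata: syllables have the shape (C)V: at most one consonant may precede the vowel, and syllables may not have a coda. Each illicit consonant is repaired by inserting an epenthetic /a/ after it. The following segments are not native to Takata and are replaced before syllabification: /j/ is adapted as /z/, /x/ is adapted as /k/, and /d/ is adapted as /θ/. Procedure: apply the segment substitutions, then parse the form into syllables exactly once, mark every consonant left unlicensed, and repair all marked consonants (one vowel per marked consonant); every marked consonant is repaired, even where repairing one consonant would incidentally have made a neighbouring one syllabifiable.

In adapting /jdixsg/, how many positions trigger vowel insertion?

4

After substitution the input is /zθiksg/.
The unsyllabifiable consonants are /z/, /k/, /s/, /g/; each receives one epenthetic vowel.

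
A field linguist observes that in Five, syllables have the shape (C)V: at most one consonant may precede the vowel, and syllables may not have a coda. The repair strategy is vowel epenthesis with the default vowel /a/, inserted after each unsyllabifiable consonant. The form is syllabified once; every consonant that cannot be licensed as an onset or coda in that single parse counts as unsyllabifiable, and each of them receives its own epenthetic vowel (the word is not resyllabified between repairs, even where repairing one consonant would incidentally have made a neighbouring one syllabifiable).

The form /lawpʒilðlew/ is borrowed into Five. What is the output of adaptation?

Under (C)V, the unsyllabifiable consonants are /w/, /p/, /l/, /ð/, /w/ (no codas are permitted; onsets are limited to one consonant).
Each unlicensed consonant becomes the onset of a new syllable: /w/ → /wa/, /p/ → /pa/, /l/ → /la/, /ð/ → /ða/, /w/ → /wa/.

lawapaʒilaðalewa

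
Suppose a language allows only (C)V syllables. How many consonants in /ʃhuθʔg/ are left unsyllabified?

4

Under (C)V, the unsyllabifiable consonants are /ʃ/, /θ/, /ʔ/, /g/ (no codas are permitted; onsets are limited to one consonant).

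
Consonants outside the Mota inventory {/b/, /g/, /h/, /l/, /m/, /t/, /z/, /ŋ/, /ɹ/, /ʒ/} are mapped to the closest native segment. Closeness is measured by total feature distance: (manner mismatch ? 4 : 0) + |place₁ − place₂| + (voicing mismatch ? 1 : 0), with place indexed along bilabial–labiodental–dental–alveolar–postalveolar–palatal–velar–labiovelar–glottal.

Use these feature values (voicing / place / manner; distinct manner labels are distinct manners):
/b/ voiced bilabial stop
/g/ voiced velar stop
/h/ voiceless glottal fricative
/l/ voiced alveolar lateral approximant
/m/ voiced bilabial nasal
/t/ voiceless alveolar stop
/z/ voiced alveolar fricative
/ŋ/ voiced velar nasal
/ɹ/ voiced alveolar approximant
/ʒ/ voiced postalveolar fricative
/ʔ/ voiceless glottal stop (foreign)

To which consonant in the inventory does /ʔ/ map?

g

/g/ is closest: same manner (stop), place distance 2 (glottal→velar), voicing differs (+1); total 3. Next closest is /h/ at distance 4.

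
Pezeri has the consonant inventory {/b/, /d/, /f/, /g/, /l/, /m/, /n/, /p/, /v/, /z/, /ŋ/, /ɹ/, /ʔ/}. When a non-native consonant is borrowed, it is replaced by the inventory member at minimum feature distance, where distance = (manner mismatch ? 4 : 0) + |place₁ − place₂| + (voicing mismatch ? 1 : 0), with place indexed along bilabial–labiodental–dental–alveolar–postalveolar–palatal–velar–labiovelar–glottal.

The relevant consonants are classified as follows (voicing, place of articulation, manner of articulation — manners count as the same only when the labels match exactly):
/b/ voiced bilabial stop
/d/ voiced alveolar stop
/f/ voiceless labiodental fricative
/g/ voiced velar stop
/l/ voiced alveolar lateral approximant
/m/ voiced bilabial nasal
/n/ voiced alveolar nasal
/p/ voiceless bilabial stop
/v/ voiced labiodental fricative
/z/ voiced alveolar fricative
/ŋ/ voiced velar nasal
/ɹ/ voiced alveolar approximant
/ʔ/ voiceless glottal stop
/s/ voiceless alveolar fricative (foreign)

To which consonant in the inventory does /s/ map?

z

/z/ is closest: same manner (fricative), place distance 0 (alveolar→alveolar), voicing differs (+1); total 1. Next closest is /f/ at distance 2.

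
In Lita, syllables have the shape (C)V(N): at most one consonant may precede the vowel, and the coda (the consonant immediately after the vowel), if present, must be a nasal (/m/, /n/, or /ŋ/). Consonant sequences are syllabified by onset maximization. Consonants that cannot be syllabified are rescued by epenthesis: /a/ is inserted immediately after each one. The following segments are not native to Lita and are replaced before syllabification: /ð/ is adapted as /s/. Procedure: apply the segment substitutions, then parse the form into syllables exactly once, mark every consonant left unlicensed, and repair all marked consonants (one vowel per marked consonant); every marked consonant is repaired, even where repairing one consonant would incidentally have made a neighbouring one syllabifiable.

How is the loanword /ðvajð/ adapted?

savajasa

Substitution: /ð/ → /s/, giving /svajs/.
The consonants /s/, /j/, /s/ cannot be parsed into a legal (C)V(N) syllable (only a nasal (/m/, /n/, or /ŋ/) is licensed in coda position; onsets are limited to one consonant).
Epenthesis after each stranded consonant: /s/ → /sa/, /j/ → /ja/, /s/ → /sa/.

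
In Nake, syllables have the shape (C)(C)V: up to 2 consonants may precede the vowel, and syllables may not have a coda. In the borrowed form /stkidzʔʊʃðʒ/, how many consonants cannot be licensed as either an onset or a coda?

5

Syllabifying with onset maximization leaves /s/, /d/, /ʃ/, /ð/, /ʒ/ stranded (no codas are permitted; onsets may contain at most 2 consonants).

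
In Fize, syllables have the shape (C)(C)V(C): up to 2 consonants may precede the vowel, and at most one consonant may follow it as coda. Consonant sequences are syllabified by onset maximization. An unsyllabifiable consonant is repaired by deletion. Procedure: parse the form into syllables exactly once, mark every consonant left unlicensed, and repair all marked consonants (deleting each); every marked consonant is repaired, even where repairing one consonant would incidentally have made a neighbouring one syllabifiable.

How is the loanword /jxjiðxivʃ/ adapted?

Syllabifying with onset maximization leaves /j/, /ʃ/ stranded (at most one coda consonant is licensed; onsets may contain at most 2 consonants).
Deletion applies to /j/, /ʃ/.

xjiðxiv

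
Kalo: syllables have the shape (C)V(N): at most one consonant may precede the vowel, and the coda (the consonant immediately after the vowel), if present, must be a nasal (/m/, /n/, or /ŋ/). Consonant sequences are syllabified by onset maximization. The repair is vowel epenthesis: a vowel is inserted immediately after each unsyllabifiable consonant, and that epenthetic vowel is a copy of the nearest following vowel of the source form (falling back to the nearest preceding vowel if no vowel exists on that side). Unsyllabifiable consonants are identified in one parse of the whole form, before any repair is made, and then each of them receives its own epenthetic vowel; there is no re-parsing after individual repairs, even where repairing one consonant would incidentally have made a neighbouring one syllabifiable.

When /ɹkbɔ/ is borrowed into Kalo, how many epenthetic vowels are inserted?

2

The unsyllabifiable consonants are /ɹ/, /k/; each receives one epenthetic vowel.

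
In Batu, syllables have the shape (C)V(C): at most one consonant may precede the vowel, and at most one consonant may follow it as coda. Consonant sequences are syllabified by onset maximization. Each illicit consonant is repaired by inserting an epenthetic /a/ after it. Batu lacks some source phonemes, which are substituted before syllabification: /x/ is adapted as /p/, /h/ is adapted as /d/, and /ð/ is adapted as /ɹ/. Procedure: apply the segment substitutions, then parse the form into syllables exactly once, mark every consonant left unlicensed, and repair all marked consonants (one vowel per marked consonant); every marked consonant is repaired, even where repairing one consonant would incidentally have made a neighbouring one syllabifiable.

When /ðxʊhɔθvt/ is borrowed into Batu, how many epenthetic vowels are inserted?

After substitution the input is /ɹpʊdɔθvt/.
The unsyllabifiable consonants are /ɹ/, /v/, /t/; each receives one epenthetic vowel.

3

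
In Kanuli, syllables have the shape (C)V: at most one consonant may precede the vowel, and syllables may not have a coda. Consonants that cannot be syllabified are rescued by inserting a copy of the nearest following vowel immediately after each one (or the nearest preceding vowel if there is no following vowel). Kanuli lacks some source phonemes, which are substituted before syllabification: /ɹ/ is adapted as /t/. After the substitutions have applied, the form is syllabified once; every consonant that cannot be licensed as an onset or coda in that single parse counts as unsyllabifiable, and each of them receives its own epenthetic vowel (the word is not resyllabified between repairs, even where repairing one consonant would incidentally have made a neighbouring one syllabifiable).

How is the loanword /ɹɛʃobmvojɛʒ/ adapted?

tɛʃobomovojɛʒɛ

Substitution: /ɹ/ → /t/, giving /tɛʃobmvojɛʒ/.
Under (C)V, the unsyllabifiable consonants are /b/, /m/, /ʒ/ (no codas are permitted; onsets are limited to one consonant).
Epenthesis after each stranded consonant: /b/ → /bo/, /m/ → /mo/, /ʒ/ → /ʒɛ/.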